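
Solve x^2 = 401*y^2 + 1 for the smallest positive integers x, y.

First expand sqrt(401) as a continued fraction. With x_i = (sqrt(401) + m_i)/d_i and (m_0, d_0) = (0, 1): a_0 = floor(sqrt(401)) = 20, since 20^2 = 400 <= 401 < 441 = 21^2.
Iterate m_{i+1} = d_i*a_i - m_i, d_{i+1} = (401 - m_{i+1}^2)/d_i, a_{i+1} = floor((a_0 + m_{i+1})/d_{i+1}):
  m_1 = 1*20 - 0 = 20, d_1 = (401 - 20^2)/1 = 1/1 = 1, a_1 = floor((20 + 20)/1) = 40.
  m_2 = 1*40 - 20 = 20, d_2 = (401 - 20^2)/1 = 1/1 = 1: (m_2, d_2) = (m_1, d_1) = (20, 1), so from here the quotient a_1 repeats; the period length is 1.
So sqrt(401) = [20; (40)] with period length k = 1.
k is odd, so (p_{k-1}, q_{k-1}) only solves x^2 - 401y^2 = -1 and the fundamental solution of x^2 - 401y^2 = 1 is (p_{2k-1}, q_{2k-1}) = (p_1, q_1); compute convergents through index 1, running through the period twice.
Convergents (p_i = a_i*p_{i-1} + p_{i-2}, q_i = a_i*q_{i-1} + q_{i-2} with p_{-2}=0, p_{-1}=1, q_{-2}=1, q_{-1}=0):
  i=0: a_0=20, p_0 = 20*1 + 0 = 20, q_0 = 20*0 + 1 = 1.
  i=1: a_1=40, p_1 = 40*20 + 1 = 801, q_1 = 40*1 + 0 = 40.
Indeed p_0^2 - 401*q_0^2 = 400 - 401 = -1, not +1.
Check: 801^2 - 401*40^2 = 641601 - 641600 = 1, so (x, y) = (801, 40) solves the equation, and by the theorem it is the least positive solution.

(x, y) = (801, 40)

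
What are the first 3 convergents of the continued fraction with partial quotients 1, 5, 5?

1/1, 6/5, 31/26

Using the convergent recurrence p_i = a_i*p_{i-1} + p_{i-2}, q_i = a_i*q_{i-1} + q_{i-2} with p_{-2}=0, p_{-1}=1, q_{-2}=1, q_{-1}=0:
  i=0: a_0=1, p_0 = 1*1 + 0 = 1, q_0 = 1*0 + 1 = 1.
  i=1: a_1=5, p_1 = 5*1 + 1 = 6, q_1 = 5*1 + 0 = 5.
  i=2: a_2=5, p_2 = 5*6 + 1 = 31, q_2 = 5*5 + 1 = 26.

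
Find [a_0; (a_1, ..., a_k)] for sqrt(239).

Write x_i = (sqrt(239) + m_i)/d_i with (m_0, d_0) = (0, 1). a_0 = floor(sqrt(239)) = 15, since 15^2 = 225 <= 239 < 256 = 16^2.
Iterate m_{i+1} = d_i*a_i - m_i, d_{i+1} = (239 - m_{i+1}^2)/d_i, a_{i+1} = floor((a_0 + m_{i+1})/d_{i+1}):
  m_1 = 1*15 - 0 = 15, d_1 = (239 - 15^2)/1 = 14/1 = 14, a_1 = floor((15 + 15)/14) = 2.
  m_2 = 14*2 - 15 = 13, d_2 = (239 - 13^2)/14 = 70/14 = 5, a_2 = floor((15 + 13)/5) = 5.
  m_3 = 5*5 - 13 = 12, d_3 = (239 - 12^2)/5 = 95/5 = 19, a_3 = floor((15 + 12)/19) = 1.
  m_4 = 19*1 - 12 = 7, d_4 = (239 - 7^2)/19 = 190/19 = 10, a_4 = floor((15 + 7)/10) = 2.
  m_5 = 10*2 - 7 = 13, d_5 = (239 - 13^2)/10 = 70/10 = 7, a_5 = floor((15 + 13)/7) = 4.
  m_6 = 7*4 - 13 = 15, d_6 = (239 - 15^2)/7 = 14/7 = 2, a_6 = floor((15 + 15)/2) = 15.
  m_7 = 2*15 - 15 = 15, d_7 = (239 - 15^2)/2 = 14/2 = 7, a_7 = floor((15 + 15)/7) = 4.
  m_8 = 7*4 - 15 = 13, d_8 = (239 - 13^2)/7 = 70/7 = 10, a_8 = floor((15 + 13)/10) = 2.
  m_9 = 10*2 - 13 = 7, d_9 = (239 - 7^2)/10 = 190/10 = 19, a_9 = floor((15 + 7)/19) = 1.
  m_10 = 19*1 - 7 = 12, d_10 = (239 - 12^2)/19 = 95/19 = 5, a_10 = floor((15 + 12)/5) = 5.
  m_11 = 5*5 - 12 = 13, d_11 = (239 - 13^2)/5 = 70/5 = 14, a_11 = floor((15 + 13)/14) = 2.
  m_12 = 14*2 - 13 = 15, d_12 = (239 - 15^2)/14 = 14/14 = 1, a_12 = floor((15 + 15)/1) = 30.
  m_13 = 1*30 - 15 = 15, d_13 = (239 - 15^2)/1 = 14/1 = 14: (m_13, d_13) = (m_1, d_1) = (15, 14), so from here the quotients repeat a_1, ..., a_12; the period length is 12.
Hence the expansion of sqrt(239) is a_0 = 15 followed by the repeating block 2, 5, 1, 2, 4, 15, 4, 2, 1, 5, 2, 30 (period 12).

[15; (2, 5, 1, 2, 4, 15, 4, 2, 1, 5, 2, 30)]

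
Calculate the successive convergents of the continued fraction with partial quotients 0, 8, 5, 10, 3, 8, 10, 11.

Using the convergent recurrence p_i = a_i*p_{i-1} + p_{i-2}, q_i = a_i*q_{i-1} + q_{i-2} with p_{-2}=0, p_{-1}=1, q_{-2}=1, q_{-1}=0:
  i=0: a_0=0, p_0 = 0*1 + 0 = 0, q_0 = 0*0 + 1 = 1.
  i=1: a_1=8, p_1 = 8*0 + 1 = 1, q_1 = 8*1 + 0 = 8.
  i=2: a_2=5, p_2 = 5*1 + 0 = 5, q_2 = 5*8 + 1 = 41.
  i=3: a_3=10, p_3 = 10*5 + 1 = 51, q_3 = 10*41 + 8 = 418.
  i=4: a_4=3, p_4 = 3*51 + 5 = 158, q_4 = 3*418 + 41 = 1295.
  i=5: a_5=8, p_5 = 8*158 + 51 = 1315, q_5 = 8*1295 + 418 = 10778.
  i=6: a_6=10, p_6 = 10*1315 + 158 = 13308, q_6 = 10*10778 + 1295 = 109075.
  i=7: a_7=11, p_7 = 11*13308 + 1315 = 147703, q_7 = 11*109075 + 10778 = 1210603.

0/1, 1/8, 5/41, 51/418, 158/1295, 1315/10778, 13308/109075, 147703/1210603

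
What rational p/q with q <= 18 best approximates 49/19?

Expand x = 49/19 as a continued fraction with the Euclidean algorithm:
  49 = 2*19 + 11, so a_0 = 2.
  19 = 1*11 + 8, so a_1 = 1.
  11 = 1*8 + 3, so a_2 = 1.
  8 = 2*3 + 2, so a_3 = 2.
  3 = 1*2 + 1, so a_4 = 1.
  2 = 2*1 + 0, so a_5 = 2.
so x = [2; 1, 1, 2, 1, 2].
Convergents (p_i = a_i*p_{i-1} + p_{i-2}, q_i = a_i*q_{i-1} + q_{i-2} with p_{-2}=0, p_{-1}=1, q_{-2}=1, q_{-1}=0), until the denominator exceeds 18:
  i=0: a_0=2, p_0 = 2*1 + 0 = 2, q_0 = 2*0 + 1 = 1.
  i=1: a_1=1, p_1 = 1*2 + 1 = 3, q_1 = 1*1 + 0 = 1.
  i=2: a_2=1, p_2 = 1*3 + 2 = 5, q_2 = 1*1 + 1 = 2.
  i=3: a_3=2, p_3 = 2*5 + 3 = 13, q_3 = 2*2 + 1 = 5.
  i=4: a_4=1, p_4 = 1*13 + 5 = 18, q_4 = 1*5 + 2 = 7.
  i=5: a_5=2, p_5 = 2*18 + 13 = 49, q_5 = 2*7 + 5 = 19.
q_5 = 19 > 18, so the last convergent with denominator <= 18 is p_4/q_4 = 18/7.
The closest fraction with denominator <= 18 is either p_4/q_4 or the intermediate fraction (k*p_4 + p_3)/(k*q_4 + q_3) with the largest k >= 1 whose denominator stays <= 18; these approach x as k grows, and every other convergent or intermediate fraction in range is farther away.
Largest k: floor((18 - q_3)/q_4) = floor((18 - 5)/7) = 1.
That gives (1*18 + 13)/(1*7 + 5) = 31/12.
Compare the errors: |x - 18/7| = |49*7 - 18*19|/(19*7) = 1/133, and |x - 31/12| = |49*12 - 31*19|/(19*12) = 1/228.
Cross-multiplying, 1*133 = 133 < 228 = 1*228, so 1/228 is smaller: the intermediate fraction 31/12 is closer to x than 18/7.

31/12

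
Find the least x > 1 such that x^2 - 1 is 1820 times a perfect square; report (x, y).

(x, y) = (8191, 192)

First expand sqrt(1820) as a continued fraction. With x_i = (sqrt(1820) + m_i)/d_i and (m_0, d_0) = (0, 1): a_0 = floor(sqrt(1820)) = 42, since 42^2 = 1764 <= 1820 < 1849 = 43^2.
Iterate m_{i+1} = d_i*a_i - m_i, d_{i+1} = (1820 - m_{i+1}^2)/d_i, a_{i+1} = floor((a_0 + m_{i+1})/d_{i+1}):
  m_1 = 1*42 - 0 = 42, d_1 = (1820 - 42^2)/1 = 56/1 = 56, a_1 = floor((42 + 42)/56) = 1.
  m_2 = 56*1 - 42 = 14, d_2 = (1820 - 14^2)/56 = 1624/56 = 29, a_2 = floor((42 + 14)/29) = 1.
  m_3 = 29*1 - 14 = 15, d_3 = (1820 - 15^2)/29 = 1595/29 = 55, a_3 = floor((42 + 15)/55) = 1.
  m_4 = 55*1 - 15 = 40, d_4 = (1820 - 40^2)/55 = 220/55 = 4, a_4 = floor((42 + 40)/4) = 20.
  m_5 = 4*20 - 40 = 40, d_5 = (1820 - 40^2)/4 = 220/4 = 55, a_5 = floor((42 + 40)/55) = 1.
  m_6 = 55*1 - 40 = 15, d_6 = (1820 - 15^2)/55 = 1595/55 = 29, a_6 = floor((42 + 15)/29) = 1.
  m_7 = 29*1 - 15 = 14, d_7 = (1820 - 14^2)/29 = 1624/29 = 56, a_7 = floor((42 + 14)/56) = 1.
  m_8 = 56*1 - 14 = 42, d_8 = (1820 - 42^2)/56 = 56/56 = 1, a_8 = floor((42 + 42)/1) = 84.
  m_9 = 1*84 - 42 = 42, d_9 = (1820 - 42^2)/1 = 56/1 = 56: (m_9, d_9) = (m_1, d_1) = (42, 56), so from here the quotients repeat a_1, ..., a_8; the period length is 8.
So sqrt(1820) = [42; (1, 1, 1, 20, 1, 1, 1, 84)] with period length k = 8.
k is even, so the fundamental solution of x^2 - 1820y^2 = 1 is (p_{k-1}, q_{k-1}) = (p_7, q_7); compute convergents through index 7.
Convergents (p_i = a_i*p_{i-1} + p_{i-2}, q_i = a_i*q_{i-1} + q_{i-2} with p_{-2}=0, p_{-1}=1, q_{-2}=1, q_{-1}=0):
  i=0: a_0=42, p_0 = 42*1 + 0 = 42, q_0 = 42*0 + 1 = 1.
  i=1: a_1=1, p_1 = 1*42 + 1 = 43, q_1 = 1*1 + 0 = 1.
  i=2: a_2=1, p_2 = 1*43 + 42 = 85, q_2 = 1*1 + 1 = 2.
  i=3: a_3=1, p_3 = 1*85 + 43 = 128, q_3 = 1*2 + 1 = 3.
  i=4: a_4=20, p_4 = 20*128 + 85 = 2645, q_4 = 20*3 + 2 = 62.
  i=5: a_5=1, p_5 = 1*2645 + 128 = 2773, q_5 = 1*62 + 3 = 65.
  i=6: a_6=1, p_6 = 1*2773 + 2645 = 5418, q_6 = 1*65 + 62 = 127.
  i=7: a_7=1, p_7 = 1*5418 + 2773 = 8191, q_7 = 1*127 + 65 = 192.
Check: 8191^2 - 1820*192^2 = 67092481 - 67092480 = 1, so (x, y) = (8191, 192) solves the equation, and by the theorem it is the least positive solution.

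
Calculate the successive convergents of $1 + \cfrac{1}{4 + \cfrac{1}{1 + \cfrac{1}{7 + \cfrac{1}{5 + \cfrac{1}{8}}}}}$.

Using the convergent recurrence p_i = a_i*p_{i-1} + p_{i-2}, q_i = a_i*q_{i-1} + q_{i-2} with p_{-2}=0, p_{-1}=1, q_{-2}=1, q_{-1}=0:
  i=0: a_0=1, p_0 = 1*1 + 0 = 1, q_0 = 1*0 + 1 = 1.
  i=1: a_1=4, p_1 = 4*1 + 1 = 5, q_1 = 4*1 + 0 = 4.
  i=2: a_2=1, p_2 = 1*5 + 1 = 6, q_2 = 1*4 + 1 = 5.
  i=3: a_3=7, p_3 = 7*6 + 5 = 47, q_3 = 7*5 + 4 = 39.
  i=4: a_4=5, p_4 = 5*47 + 6 = 241, q_4 = 5*39 + 5 = 200.
  i=5: a_5=8, p_5 = 8*241 + 47 = 1975, q_5 = 8*200 + 39 = 1639.

1/1, 5/4, 6/5, 47/39, 241/200, 1975/1639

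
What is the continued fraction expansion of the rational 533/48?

Run the Euclidean algorithm on 533 and 48; the successive quotients are the partial quotients a_0, a_1, ... (each step inverts the fractional part left over by the previous one):
  533 = 11*48 + 5, so a_0 = 11.
  48 = 9*5 + 3, so a_1 = 9.
  5 = 1*3 + 2, so a_2 = 1.
  3 = 1*2 + 1, so a_3 = 1.
  2 = 2*1 + 0, so a_4 = 2.
The remainder reaches 0 after 5 divisions, so the expansion has 5 partial quotients, read off in order.

[11; 9, 1, 1, 2]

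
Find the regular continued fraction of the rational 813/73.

Run the Euclidean algorithm on 813 and 73; the successive quotients are the partial quotients a_0, a_1, ... (each step inverts the fractional part left over by the previous one):
  813 = 11*73 + 10, so a_0 = 11.
  73 = 7*10 + 3, so a_1 = 7.
  10 = 3*3 + 1, so a_2 = 3.
  3 = 3*1 + 0, so a_3 = 3.
The remainder reaches 0 after 4 divisions, so the expansion has 4 partial quotients, read off in order.

[11; 7, 3, 3]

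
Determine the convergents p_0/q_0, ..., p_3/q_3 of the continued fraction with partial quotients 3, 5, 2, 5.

Using the convergent recurrence p_i = a_i*p_{i-1} + p_{i-2}, q_i = a_i*q_{i-1} + q_{i-2} with p_{-2}=0, p_{-1}=1, q_{-2}=1, q_{-1}=0:
  i=0: a_0=3, p_0 = 3*1 + 0 = 3, q_0 = 3*0 + 1 = 1.
  i=1: a_1=5, p_1 = 5*3 + 1 = 16, q_1 = 5*1 + 0 = 5.
  i=2: a_2=2, p_2 = 2*16 + 3 = 35, q_2 = 2*5 + 1 = 11.
  i=3: a_3=5, p_3 = 5*35 + 16 = 191, q_3 = 5*11 + 5 = 60.

3/1, 16/5, 35/11, 191/60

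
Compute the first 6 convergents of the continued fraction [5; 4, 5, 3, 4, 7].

5/1, 21/4, 110/21, 351/67, 1514/289, 10949/2090

Using the convergent recurrence p_i = a_i*p_{i-1} + p_{i-2}, q_i = a_i*q_{i-1} + q_{i-2} with p_{-2}=0, p_{-1}=1, q_{-2}=1, q_{-1}=0:
  i=0: a_0=5, p_0 = 5*1 + 0 = 5, q_0 = 5*0 + 1 = 1.
  i=1: a_1=4, p_1 = 4*5 + 1 = 21, q_1 = 4*1 + 0 = 4.
  i=2: a_2=5, p_2 = 5*21 + 5 = 110, q_2 = 5*4 + 1 = 21.
  i=3: a_3=3, p_3 = 3*110 + 21 = 351, q_3 = 3*21 + 4 = 67.
  i=4: a_4=4, p_4 = 4*351 + 110 = 1514, q_4 = 4*67 + 21 = 289.
  i=5: a_5=7, p_5 = 7*1514 + 351 = 10949, q_5 = 7*289 + 67 = 2090.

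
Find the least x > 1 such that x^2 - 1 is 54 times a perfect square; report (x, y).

First expand sqrt(54) as a continued fraction. With x_i = (sqrt(54) + m_i)/d_i and (m_0, d_0) = (0, 1): a_0 = floor(sqrt(54)) = 7, since 7^2 = 49 <= 54 < 64 = 8^2.
Iterate m_{i+1} = d_i*a_i - m_i, d_{i+1} = (54 - m_{i+1}^2)/d_i, a_{i+1} = floor((a_0 + m_{i+1})/d_{i+1}):
  m_1 = 1*7 - 0 = 7, d_1 = (54 - 7^2)/1 = 5/1 = 5, a_1 = floor((7 + 7)/5) = 2.
  m_2 = 5*2 - 7 = 3, d_2 = (54 - 3^2)/5 = 45/5 = 9, a_2 = floor((7 + 3)/9) = 1.
  m_3 = 9*1 - 3 = 6, d_3 = (54 - 6^2)/9 = 18/9 = 2, a_3 = floor((7 + 6)/2) = 6.
  m_4 = 2*6 - 6 = 6, d_4 = (54 - 6^2)/2 = 18/2 = 9, a_4 = floor((7 + 6)/9) = 1.
  m_5 = 9*1 - 6 = 3, d_5 = (54 - 3^2)/9 = 45/9 = 5, a_5 = floor((7 + 3)/5) = 2.
  m_6 = 5*2 - 3 = 7, d_6 = (54 - 7^2)/5 = 5/5 = 1, a_6 = floor((7 + 7)/1) = 14.
  m_7 = 1*14 - 7 = 7, d_7 = (54 - 7^2)/1 = 5/1 = 5: (m_7, d_7) = (m_1, d_1) = (7, 5), so from here the quotients repeat a_1, ..., a_6; the period length is 6.
So sqrt(54) = [7; (2, 1, 6, 1, 2, 14)] with period length k = 6.
k is even, so the fundamental solution of x^2 - 54y^2 = 1 is (p_{k-1}, q_{k-1}) = (p_5, q_5); compute convergents through index 5.
Convergents (p_i = a_i*p_{i-1} + p_{i-2}, q_i = a_i*q_{i-1} + q_{i-2} with p_{-2}=0, p_{-1}=1, q_{-2}=1, q_{-1}=0):
  i=0: a_0=7, p_0 = 7*1 + 0 = 7, q_0 = 7*0 + 1 = 1.
  i=1: a_1=2, p_1 = 2*7 + 1 = 15, q_1 = 2*1 + 0 = 2.
  i=2: a_2=1, p_2 = 1*15 + 7 = 22, q_2 = 1*2 + 1 = 3.
  i=3: a_3=6, p_3 = 6*22 + 15 = 147, q_3 = 6*3 + 2 = 20.
  i=4: a_4=1, p_4 = 1*147 + 22 = 169, q_4 = 1*20 + 3 = 23.
  i=5: a_5=2, p_5 = 2*169 + 147 = 485, q_5 = 2*23 + 20 = 66.
Check: 485^2 - 54*66^2 = 235225 - 235224 = 1, so (x, y) = (485, 66) solves the equation, and by the theorem it is the least positive solution.

(x, y) = (485, 66)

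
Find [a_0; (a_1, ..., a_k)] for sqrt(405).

Write x_i = (sqrt(405) + m_i)/d_i with (m_0, d_0) = (0, 1). a_0 = floor(sqrt(405)) = 20, since 20^2 = 400 <= 405 < 441 = 21^2.
Iterate m_{i+1} = d_i*a_i - m_i, d_{i+1} = (405 - m_{i+1}^2)/d_i, a_{i+1} = floor((a_0 + m_{i+1})/d_{i+1}):
  m_1 = 1*20 - 0 = 20, d_1 = (405 - 20^2)/1 = 5/1 = 5, a_1 = floor((20 + 20)/5) = 8.
  m_2 = 5*8 - 20 = 20, d_2 = (405 - 20^2)/5 = 5/5 = 1, a_2 = floor((20 + 20)/1) = 40.
  m_3 = 1*40 - 20 = 20, d_3 = (405 - 20^2)/1 = 5/1 = 5: (m_3, d_3) = (m_1, d_1) = (20, 5), so from here the quotients repeat a_1, a_2; the period length is 2.
Hence the expansion of sqrt(405) is a_0 = 20 followed by the repeating block 8, 40 (period 2).

[20; (8, 40)]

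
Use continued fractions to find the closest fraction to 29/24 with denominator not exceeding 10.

6/5

Expand x = 29/24 as a continued fraction with the Euclidean algorithm:
  29 = 1*24 + 5, so a_0 = 1.
  24 = 4*5 + 4, so a_1 = 4.
  5 = 1*4 + 1, so a_2 = 1.
  4 = 4*1 + 0, so a_3 = 4.
so x = [1; 4, 1, 4].
Convergents (p_i = a_i*p_{i-1} + p_{i-2}, q_i = a_i*q_{i-1} + q_{i-2} with p_{-2}=0, p_{-1}=1, q_{-2}=1, q_{-1}=0), until the denominator exceeds 10:
  i=0: a_0=1, p_0 = 1*1 + 0 = 1, q_0 = 1*0 + 1 = 1.
  i=1: a_1=4, p_1 = 4*1 + 1 = 5, q_1 = 4*1 + 0 = 4.
  i=2: a_2=1, p_2 = 1*5 + 1 = 6, q_2 = 1*4 + 1 = 5.
  i=3: a_3=4, p_3 = 4*6 + 5 = 29, q_3 = 4*5 + 4 = 24.
q_3 = 24 > 10, so the last convergent with denominator <= 10 is p_2/q_2 = 6/5.
The closest fraction with denominator <= 10 is either p_2/q_2 or the intermediate fraction (k*p_2 + p_1)/(k*q_2 + q_1) with the largest k >= 1 whose denominator stays <= 10; these approach x as k grows, and every other convergent or intermediate fraction in range is farther away.
Largest k: floor((10 - q_1)/q_2) = floor((10 - 4)/5) = 1.
That gives (1*6 + 5)/(1*5 + 4) = 11/9.
Compare the errors: |x - 6/5| = |29*5 - 6*24|/(24*5) = 1/120, and |x - 11/9| = |29*9 - 11*24|/(24*9) = 3/216.
Cross-multiplying, 1*216 = 216 < 360 = 3*120, so 1/120 is smaller: the convergent 6/5 is closer to x than 11/9.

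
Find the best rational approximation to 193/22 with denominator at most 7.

Expand x = 193/22 as a continued fraction with the Euclidean algorithm:
  193 = 8*22 + 17, so a_0 = 8.
  22 = 1*17 + 5, so a_1 = 1.
  17 = 3*5 + 2, so a_2 = 3.
  5 = 2*2 + 1, so a_3 = 2.
  2 = 2*1 + 0, so a_4 = 2.
so x = [8; 1, 3, 2, 2].
Convergents (p_i = a_i*p_{i-1} + p_{i-2}, q_i = a_i*q_{i-1} + q_{i-2} with p_{-2}=0, p_{-1}=1, q_{-2}=1, q_{-1}=0), until the denominator exceeds 7:
  i=0: a_0=8, p_0 = 8*1 + 0 = 8, q_0 = 8*0 + 1 = 1.
  i=1: a_1=1, p_1 = 1*8 + 1 = 9, q_1 = 1*1 + 0 = 1.
  i=2: a_2=3, p_2 = 3*9 + 8 = 35, q_2 = 3*1 + 1 = 4.
  i=3: a_3=2, p_3 = 2*35 + 9 = 79, q_3 = 2*4 + 1 = 9.
q_3 = 9 > 7, so the last convergent with denominator <= 7 is p_2/q_2 = 35/4.
The closest fraction with denominator <= 7 is either p_2/q_2 or the intermediate fraction (k*p_2 + p_1)/(k*q_2 + q_1) with the largest k >= 1 whose denominator stays <= 7; these approach x as k grows, and every other convergent or intermediate fraction in range is farther away.
Largest k: floor((7 - q_1)/q_2) = floor((7 - 1)/4) = 1.
That gives (1*35 + 9)/(1*4 + 1) = 44/5.
Compare the errors: |x - 35/4| = |193*4 - 35*22|/(22*4) = 2/88, and |x - 44/5| = |193*5 - 44*22|/(22*5) = 3/110.
Cross-multiplying, 2*110 = 220 < 264 = 3*88, so 2/88 is smaller: the convergent 35/4 is closer to x than 44/5.

35/4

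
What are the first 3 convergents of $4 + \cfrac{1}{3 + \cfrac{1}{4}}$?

Using the convergent recurrence p_i = a_i*p_{i-1} + p_{i-2}, q_i = a_i*q_{i-1} + q_{i-2} with p_{-2}=0, p_{-1}=1, q_{-2}=1, q_{-1}=0:
  i=0: a_0=4, p_0 = 4*1 + 0 = 4, q_0 = 4*0 + 1 = 1.
  i=1: a_1=3, p_1 = 3*4 + 1 = 13, q_1 = 3*1 + 0 = 3.
  i=2: a_2=4, p_2 = 4*13 + 4 = 56, q_2 = 4*3 + 1 = 13.

4/1, 13/3, 56/13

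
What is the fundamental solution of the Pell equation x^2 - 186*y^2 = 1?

First expand sqrt(186) as a continued fraction. With x_i = (sqrt(186) + m_i)/d_i and (m_0, d_0) = (0, 1): a_0 = floor(sqrt(186)) = 13, since 13^2 = 169 <= 186 < 196 = 14^2.
Iterate m_{i+1} = d_i*a_i - m_i, d_{i+1} = (186 - m_{i+1}^2)/d_i, a_{i+1} = floor((a_0 + m_{i+1})/d_{i+1}):
  m_1 = 1*13 - 0 = 13, d_1 = (186 - 13^2)/1 = 17/1 = 17, a_1 = floor((13 + 13)/17) = 1.
  m_2 = 17*1 - 13 = 4, d_2 = (186 - 4^2)/17 = 170/17 = 10, a_2 = floor((13 + 4)/10) = 1.
  m_3 = 10*1 - 4 = 6, d_3 = (186 - 6^2)/10 = 150/10 = 15, a_3 = floor((13 + 6)/15) = 1.
  m_4 = 15*1 - 6 = 9, d_4 = (186 - 9^2)/15 = 105/15 = 7, a_4 = floor((13 + 9)/7) = 3.
  m_5 = 7*3 - 9 = 12, d_5 = (186 - 12^2)/7 = 42/7 = 6, a_5 = floor((13 + 12)/6) = 4.
  m_6 = 6*4 - 12 = 12, d_6 = (186 - 12^2)/6 = 42/6 = 7, a_6 = floor((13 + 12)/7) = 3.
  m_7 = 7*3 - 12 = 9, d_7 = (186 - 9^2)/7 = 105/7 = 15, a_7 = floor((13 + 9)/15) = 1.
  m_8 = 15*1 - 9 = 6, d_8 = (186 - 6^2)/15 = 150/15 = 10, a_8 = floor((13 + 6)/10) = 1.
  m_9 = 10*1 - 6 = 4, d_9 = (186 - 4^2)/10 = 170/10 = 17, a_9 = floor((13 + 4)/17) = 1.
  m_10 = 17*1 - 4 = 13, d_10 = (186 - 13^2)/17 = 17/17 = 1, a_10 = floor((13 + 13)/1) = 26.
  m_11 = 1*26 - 13 = 13, d_11 = (186 - 13^2)/1 = 17/1 = 17: (m_11, d_11) = (m_1, d_1) = (13, 17), so from here the quotients repeat a_1, ..., a_10; the period length is 10.
So sqrt(186) = [13; (1, 1, 1, 3, 4, 3, 1, 1, 1, 26)] with period length k = 10.
k is even, so the fundamental solution of x^2 - 186y^2 = 1 is (p_{k-1}, q_{k-1}) = (p_9, q_9); compute convergents through index 9.
Convergents (p_i = a_i*p_{i-1} + p_{i-2}, q_i = a_i*q_{i-1} + q_{i-2} with p_{-2}=0, p_{-1}=1, q_{-2}=1, q_{-1}=0):
  i=0: a_0=13, p_0 = 13*1 + 0 = 13, q_0 = 13*0 + 1 = 1.
  i=1: a_1=1, p_1 = 1*13 + 1 = 14, q_1 = 1*1 + 0 = 1.
  i=2: a_2=1, p_2 = 1*14 + 13 = 27, q_2 = 1*1 + 1 = 2.
  i=3: a_3=1, p_3 = 1*27 + 14 = 41, q_3 = 1*2 + 1 = 3.
  i=4: a_4=3, p_4 = 3*41 + 27 = 150, q_4 = 3*3 + 2 = 11.
  i=5: a_5=4, p_5 = 4*150 + 41 = 641, q_5 = 4*11 + 3 = 47.
  i=6: a_6=3, p_6 = 3*641 + 150 = 2073, q_6 = 3*47 + 11 = 152.
  i=7: a_7=1, p_7 = 1*2073 + 641 = 2714, q_7 = 1*152 + 47 = 199.
  i=8: a_8=1, p_8 = 1*2714 + 2073 = 4787, q_8 = 1*199 + 152 = 351.
  i=9: a_9=1, p_9 = 1*4787 + 2714 = 7501, q_9 = 1*351 + 199 = 550.
Check: 7501^2 - 186*550^2 = 56265001 - 56265000 = 1, so (x, y) = (7501, 550) solves the equation, and by the theorem it is the least positive solution.

(x, y) = (7501, 550)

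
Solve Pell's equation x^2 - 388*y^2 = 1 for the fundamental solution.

(x, y) = (62809633, 3188676)

First expand sqrt(388) as a continued fraction. With x_i = (sqrt(388) + m_i)/d_i and (m_0, d_0) = (0, 1): a_0 = floor(sqrt(388)) = 19, since 19^2 = 361 <= 388 < 400 = 20^2.
Iterate m_{i+1} = d_i*a_i - m_i, d_{i+1} = (388 - m_{i+1}^2)/d_i, a_{i+1} = floor((a_0 + m_{i+1})/d_{i+1}):
  m_1 = 1*19 - 0 = 19, d_1 = (388 - 19^2)/1 = 27/1 = 27, a_1 = floor((19 + 19)/27) = 1.
  m_2 = 27*1 - 19 = 8, d_2 = (388 - 8^2)/27 = 324/27 = 12, a_2 = floor((19 + 8)/12) = 2.
  m_3 = 12*2 - 8 = 16, d_3 = (388 - 16^2)/12 = 132/12 = 11, a_3 = floor((19 + 16)/11) = 3.
  m_4 = 11*3 - 16 = 17, d_4 = (388 - 17^2)/11 = 99/11 = 9, a_4 = floor((19 + 17)/9) = 4.
  m_5 = 9*4 - 17 = 19, d_5 = (388 - 19^2)/9 = 27/9 = 3, a_5 = floor((19 + 19)/3) = 12.
  m_6 = 3*12 - 19 = 17, d_6 = (388 - 17^2)/3 = 99/3 = 33, a_6 = floor((19 + 17)/33) = 1.
  m_7 = 33*1 - 17 = 16, d_7 = (388 - 16^2)/33 = 132/33 = 4, a_7 = floor((19 + 16)/4) = 8.
  m_8 = 4*8 - 16 = 16, d_8 = (388 - 16^2)/4 = 132/4 = 33, a_8 = floor((19 + 16)/33) = 1.
  m_9 = 33*1 - 16 = 17, d_9 = (388 - 17^2)/33 = 99/33 = 3, a_9 = floor((19 + 17)/3) = 12.
  m_10 = 3*12 - 17 = 19, d_10 = (388 - 19^2)/3 = 27/3 = 9, a_10 = floor((19 + 19)/9) = 4.
  m_11 = 9*4 - 19 = 17, d_11 = (388 - 17^2)/9 = 99/9 = 11, a_11 = floor((19 + 17)/11) = 3.
  m_12 = 11*3 - 17 = 16, d_12 = (388 - 16^2)/11 = 132/11 = 12, a_12 = floor((19 + 16)/12) = 2.
  m_13 = 12*2 - 16 = 8, d_13 = (388 - 8^2)/12 = 324/12 = 27, a_13 = floor((19 + 8)/27) = 1.
  m_14 = 27*1 - 8 = 19, d_14 = (388 - 19^2)/27 = 27/27 = 1, a_14 = floor((19 + 19)/1) = 38.
  m_15 = 1*38 - 19 = 19, d_15 = (388 - 19^2)/1 = 27/1 = 27: (m_15, d_15) = (m_1, d_1) = (19, 27), so from here the quotients repeat a_1, ..., a_14; the period length is 14.
So sqrt(388) = [19; (1, 2, 3, 4, 12, 1, 8, 1, 12, 4, 3, 2, 1, 38)] with period length k = 14.
k is even, so the fundamental solution of x^2 - 388y^2 = 1 is (p_{k-1}, q_{k-1}) = (p_13, q_13); compute convergents through index 13.
Convergents (p_i = a_i*p_{i-1} + p_{i-2}, q_i = a_i*q_{i-1} + q_{i-2} with p_{-2}=0, p_{-1}=1, q_{-2}=1, q_{-1}=0):
  i=0: a_0=19, p_0 = 19*1 + 0 = 19, q_0 = 19*0 + 1 = 1.
  i=1: a_1=1, p_1 = 1*19 + 1 = 20, q_1 = 1*1 + 0 = 1.
  i=2: a_2=2, p_2 = 2*20 + 19 = 59, q_2 = 2*1 + 1 = 3.
  i=3: a_3=3, p_3 = 3*59 + 20 = 197, q_3 = 3*3 + 1 = 10.
  i=4: a_4=4, p_4 = 4*197 + 59 = 847, q_4 = 4*10 + 3 = 43.
  i=5: a_5=12, p_5 = 12*847 + 197 = 10361, q_5 = 12*43 + 10 = 526.
  i=6: a_6=1, p_6 = 1*10361 + 847 = 11208, q_6 = 1*526 + 43 = 569.
  i=7: a_7=8, p_7 = 8*11208 + 10361 = 100025, q_7 = 8*569 + 526 = 5078.
  i=8: a_8=1, p_8 = 1*100025 + 11208 = 111233, q_8 = 1*5078 + 569 = 5647.
  i=9: a_9=12, p_9 = 12*111233 + 100025 = 1434821, q_9 = 12*5647 + 5078 = 72842.
  i=10: a_10=4, p_10 = 4*1434821 + 111233 = 5850517, q_10 = 4*72842 + 5647 = 297015.
  i=11: a_11=3, p_11 = 3*5850517 + 1434821 = 18986372, q_11 = 3*297015 + 72842 = 963887.
  i=12: a_12=2, p_12 = 2*18986372 + 5850517 = 43823261, q_12 = 2*963887 + 297015 = 2224789.
  i=13: a_13=1, p_13 = 1*43823261 + 18986372 = 62809633, q_13 = 1*2224789 + 963887 = 3188676.
Check: 62809633^2 - 388*3188676^2 = 3945049997594689 - 3945049997594688 = 1, so (x, y) = (62809633, 3188676) solves the equation, and by the theorem it is the least positive solution.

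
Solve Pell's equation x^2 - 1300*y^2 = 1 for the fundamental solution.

(x, y) = (649, 18)

First expand sqrt(1300) as a continued fraction. With x_i = (sqrt(1300) + m_i)/d_i and (m_0, d_0) = (0, 1): a_0 = floor(sqrt(1300)) = 36, since 36^2 = 1296 <= 1300 < 1369 = 37^2.
Iterate m_{i+1} = d_i*a_i - m_i, d_{i+1} = (1300 - m_{i+1}^2)/d_i, a_{i+1} = floor((a_0 + m_{i+1})/d_{i+1}):
  m_1 = 1*36 - 0 = 36, d_1 = (1300 - 36^2)/1 = 4/1 = 4, a_1 = floor((36 + 36)/4) = 18.
  m_2 = 4*18 - 36 = 36, d_2 = (1300 - 36^2)/4 = 4/4 = 1, a_2 = floor((36 + 36)/1) = 72.
  m_3 = 1*72 - 36 = 36, d_3 = (1300 - 36^2)/1 = 4/1 = 4: (m_3, d_3) = (m_1, d_1) = (36, 4), so from here the quotients repeat a_1, a_2; the period length is 2.
So sqrt(1300) = [36; (18, 72)] with period length k = 2.
k is even, so the fundamental solution of x^2 - 1300y^2 = 1 is (p_{k-1}, q_{k-1}) = (p_1, q_1); compute convergents through index 1.
Convergents (p_i = a_i*p_{i-1} + p_{i-2}, q_i = a_i*q_{i-1} + q_{i-2} with p_{-2}=0, p_{-1}=1, q_{-2}=1, q_{-1}=0):
  i=0: a_0=36, p_0 = 36*1 + 0 = 36, q_0 = 36*0 + 1 = 1.
  i=1: a_1=18, p_1 = 18*36 + 1 = 649, q_1 = 18*1 + 0 = 18.
Check: 649^2 - 1300*18^2 = 421201 - 421200 = 1, so (x, y) = (649, 18) solves the equation, and by the theorem it is the least positive solution.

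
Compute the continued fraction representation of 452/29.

Run the Euclidean algorithm on 452 and 29; the successive quotients are the partial quotients a_0, a_1, ... (each step inverts the fractional part left over by the previous one):
  452 = 15*29 + 17, so a_0 = 15.
  29 = 1*17 + 12, so a_1 = 1.
  17 = 1*12 + 5, so a_2 = 1.
  12 = 2*5 + 2, so a_3 = 2.
  5 = 2*2 + 1, so a_4 = 2.
  2 = 2*1 + 0, so a_5 = 2.
The remainder reaches 0 after 6 divisions, so the expansion has 6 partial quotients, read off in order.

[15; 1, 1, 2, 2, 2]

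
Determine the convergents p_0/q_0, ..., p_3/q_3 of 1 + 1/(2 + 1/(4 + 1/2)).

1/1, 3/2, 13/9, 29/20

Using the convergent recurrence p_i = a_i*p_{i-1} + p_{i-2}, q_i = a_i*q_{i-1} + q_{i-2} with p_{-2}=0, p_{-1}=1, q_{-2}=1, q_{-1}=0:
  i=0: a_0=1, p_0 = 1*1 + 0 = 1, q_0 = 1*0 + 1 = 1.
  i=1: a_1=2, p_1 = 2*1 + 1 = 3, q_1 = 2*1 + 0 = 2.
  i=2: a_2=4, p_2 = 4*3 + 1 = 13, q_2 = 4*2 + 1 = 9.
  i=3: a_3=2, p_3 = 2*13 + 3 = 29, q_3 = 2*9 + 2 = 20.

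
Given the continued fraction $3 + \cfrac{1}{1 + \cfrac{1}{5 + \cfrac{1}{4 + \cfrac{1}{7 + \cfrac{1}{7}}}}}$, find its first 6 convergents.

Using the convergent recurrence p_i = a_i*p_{i-1} + p_{i-2}, q_i = a_i*q_{i-1} + q_{i-2} with p_{-2}=0, p_{-1}=1, q_{-2}=1, q_{-1}=0:
  i=0: a_0=3, p_0 = 3*1 + 0 = 3, q_0 = 3*0 + 1 = 1.
  i=1: a_1=1, p_1 = 1*3 + 1 = 4, q_1 = 1*1 + 0 = 1.
  i=2: a_2=5, p_2 = 5*4 + 3 = 23, q_2 = 5*1 + 1 = 6.
  i=3: a_3=4, p_3 = 4*23 + 4 = 96, q_3 = 4*6 + 1 = 25.
  i=4: a_4=7, p_4 = 7*96 + 23 = 695, q_4 = 7*25 + 6 = 181.
  i=5: a_5=7, p_5 = 7*695 + 96 = 4961, q_5 = 7*181 + 25 = 1292.

3/1, 4/1, 23/6, 96/25, 695/181, 4961/1292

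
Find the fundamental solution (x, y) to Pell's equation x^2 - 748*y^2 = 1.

First expand sqrt(748) as a continued fraction. With x_i = (sqrt(748) + m_i)/d_i and (m_0, d_0) = (0, 1): a_0 = floor(sqrt(748)) = 27, since 27^2 = 729 <= 748 < 784 = 28^2.
Iterate m_{i+1} = d_i*a_i - m_i, d_{i+1} = (748 - m_{i+1}^2)/d_i, a_{i+1} = floor((a_0 + m_{i+1})/d_{i+1}):
  m_1 = 1*27 - 0 = 27, d_1 = (748 - 27^2)/1 = 19/1 = 19, a_1 = floor((27 + 27)/19) = 2.
  m_2 = 19*2 - 27 = 11, d_2 = (748 - 11^2)/19 = 627/19 = 33, a_2 = floor((27 + 11)/33) = 1.
  m_3 = 33*1 - 11 = 22, d_3 = (748 - 22^2)/33 = 264/33 = 8, a_3 = floor((27 + 22)/8) = 6.
  m_4 = 8*6 - 22 = 26, d_4 = (748 - 26^2)/8 = 72/8 = 9, a_4 = floor((27 + 26)/9) = 5.
  m_5 = 9*5 - 26 = 19, d_5 = (748 - 19^2)/9 = 387/9 = 43, a_5 = floor((27 + 19)/43) = 1.
  m_6 = 43*1 - 19 = 24, d_6 = (748 - 24^2)/43 = 172/43 = 4, a_6 = floor((27 + 24)/4) = 12.
  m_7 = 4*12 - 24 = 24, d_7 = (748 - 24^2)/4 = 172/4 = 43, a_7 = floor((27 + 24)/43) = 1.
  m_8 = 43*1 - 24 = 19, d_8 = (748 - 19^2)/43 = 387/43 = 9, a_8 = floor((27 + 19)/9) = 5.
  m_9 = 9*5 - 19 = 26, d_9 = (748 - 26^2)/9 = 72/9 = 8, a_9 = floor((27 + 26)/8) = 6.
  m_10 = 8*6 - 26 = 22, d_10 = (748 - 22^2)/8 = 264/8 = 33, a_10 = floor((27 + 22)/33) = 1.
  m_11 = 33*1 - 22 = 11, d_11 = (748 - 11^2)/33 = 627/33 = 19, a_11 = floor((27 + 11)/19) = 2.
  m_12 = 19*2 - 11 = 27, d_12 = (748 - 27^2)/19 = 19/19 = 1, a_12 = floor((27 + 27)/1) = 54.
  m_13 = 1*54 - 27 = 27, d_13 = (748 - 27^2)/1 = 19/1 = 19: (m_13, d_13) = (m_1, d_1) = (27, 19), so from here the quotients repeat a_1, ..., a_12; the period length is 12.
So sqrt(748) = [27; (2, 1, 6, 5, 1, 12, 1, 5, 6, 1, 2, 54)] with period length k = 12.
k is even, so the fundamental solution of x^2 - 748y^2 = 1 is (p_{k-1}, q_{k-1}) = (p_11, q_11); compute convergents through index 11.
Convergents (p_i = a_i*p_{i-1} + p_{i-2}, q_i = a_i*q_{i-1} + q_{i-2} with p_{-2}=0, p_{-1}=1, q_{-2}=1, q_{-1}=0):
  i=0: a_0=27, p_0 = 27*1 + 0 = 27, q_0 = 27*0 + 1 = 1.
  i=1: a_1=2, p_1 = 2*27 + 1 = 55, q_1 = 2*1 + 0 = 2.
  i=2: a_2=1, p_2 = 1*55 + 27 = 82, q_2 = 1*2 + 1 = 3.
  i=3: a_3=6, p_3 = 6*82 + 55 = 547, q_3 = 6*3 + 2 = 20.
  i=4: a_4=5, p_4 = 5*547 + 82 = 2817, q_4 = 5*20 + 3 = 103.
  i=5: a_5=1, p_5 = 1*2817 + 547 = 3364, q_5 = 1*103 + 20 = 123.
  i=6: a_6=12, p_6 = 12*3364 + 2817 = 43185, q_6 = 12*123 + 103 = 1579.
  i=7: a_7=1, p_7 = 1*43185 + 3364 = 46549, q_7 = 1*1579 + 123 = 1702.
  i=8: a_8=5, p_8 = 5*46549 + 43185 = 275930, q_8 = 5*1702 + 1579 = 10089.
  i=9: a_9=6, p_9 = 6*275930 + 46549 = 1702129, q_9 = 6*10089 + 1702 = 62236.
  i=10: a_10=1, p_10 = 1*1702129 + 275930 = 1978059, q_10 = 1*62236 + 10089 = 72325.
  i=11: a_11=2, p_11 = 2*1978059 + 1702129 = 5658247, q_11 = 2*72325 + 62236 = 206886.
Check: 5658247^2 - 748*206886^2 = 32015759113009 - 32015759113008 = 1, so (x, y) = (5658247, 206886) solves the equation, and by the theorem it is the least positive solution.

(x, y) = (5658247, 206886)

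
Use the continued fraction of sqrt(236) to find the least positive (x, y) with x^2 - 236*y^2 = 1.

(x, y) = (561799, 36570)

First expand sqrt(236) as a continued fraction. With x_i = (sqrt(236) + m_i)/d_i and (m_0, d_0) = (0, 1): a_0 = floor(sqrt(236)) = 15, since 15^2 = 225 <= 236 < 256 = 16^2.
Iterate m_{i+1} = d_i*a_i - m_i, d_{i+1} = (236 - m_{i+1}^2)/d_i, a_{i+1} = floor((a_0 + m_{i+1})/d_{i+1}):
  m_1 = 1*15 - 0 = 15, d_1 = (236 - 15^2)/1 = 11/1 = 11, a_1 = floor((15 + 15)/11) = 2.
  m_2 = 11*2 - 15 = 7, d_2 = (236 - 7^2)/11 = 187/11 = 17, a_2 = floor((15 + 7)/17) = 1.
  m_3 = 17*1 - 7 = 10, d_3 = (236 - 10^2)/17 = 136/17 = 8, a_3 = floor((15 + 10)/8) = 3.
  m_4 = 8*3 - 10 = 14, d_4 = (236 - 14^2)/8 = 40/8 = 5, a_4 = floor((15 + 14)/5) = 5.
  m_5 = 5*5 - 14 = 11, d_5 = (236 - 11^2)/5 = 115/5 = 23, a_5 = floor((15 + 11)/23) = 1.
  m_6 = 23*1 - 11 = 12, d_6 = (236 - 12^2)/23 = 92/23 = 4, a_6 = floor((15 + 12)/4) = 6.
  m_7 = 4*6 - 12 = 12, d_7 = (236 - 12^2)/4 = 92/4 = 23, a_7 = floor((15 + 12)/23) = 1.
  m_8 = 23*1 - 12 = 11, d_8 = (236 - 11^2)/23 = 115/23 = 5, a_8 = floor((15 + 11)/5) = 5.
  m_9 = 5*5 - 11 = 14, d_9 = (236 - 14^2)/5 = 40/5 = 8, a_9 = floor((15 + 14)/8) = 3.
  m_10 = 8*3 - 14 = 10, d_10 = (236 - 10^2)/8 = 136/8 = 17, a_10 = floor((15 + 10)/17) = 1.
  m_11 = 17*1 - 10 = 7, d_11 = (236 - 7^2)/17 = 187/17 = 11, a_11 = floor((15 + 7)/11) = 2.
  m_12 = 11*2 - 7 = 15, d_12 = (236 - 15^2)/11 = 11/11 = 1, a_12 = floor((15 + 15)/1) = 30.
  m_13 = 1*30 - 15 = 15, d_13 = (236 - 15^2)/1 = 11/1 = 11: (m_13, d_13) = (m_1, d_1) = (15, 11), so from here the quotients repeat a_1, ..., a_12; the period length is 12.
So sqrt(236) = [15; (2, 1, 3, 5, 1, 6, 1, 5, 3, 1, 2, 30)] with period length k = 12.
k is even, so the fundamental solution of x^2 - 236y^2 = 1 is (p_{k-1}, q_{k-1}) = (p_11, q_11); compute convergents through index 11.
Convergents (p_i = a_i*p_{i-1} + p_{i-2}, q_i = a_i*q_{i-1} + q_{i-2} with p_{-2}=0, p_{-1}=1, q_{-2}=1, q_{-1}=0):
  i=0: a_0=15, p_0 = 15*1 + 0 = 15, q_0 = 15*0 + 1 = 1.
  i=1: a_1=2, p_1 = 2*15 + 1 = 31, q_1 = 2*1 + 0 = 2.
  i=2: a_2=1, p_2 = 1*31 + 15 = 46, q_2 = 1*2 + 1 = 3.
  i=3: a_3=3, p_3 = 3*46 + 31 = 169, q_3 = 3*3 + 2 = 11.
  i=4: a_4=5, p_4 = 5*169 + 46 = 891, q_4 = 5*11 + 3 = 58.
  i=5: a_5=1, p_5 = 1*891 + 169 = 1060, q_5 = 1*58 + 11 = 69.
  i=6: a_6=6, p_6 = 6*1060 + 891 = 7251, q_6 = 6*69 + 58 = 472.
  i=7: a_7=1, p_7 = 1*7251 + 1060 = 8311, q_7 = 1*472 + 69 = 541.
  i=8: a_8=5, p_8 = 5*8311 + 7251 = 48806, q_8 = 5*541 + 472 = 3177.
  i=9: a_9=3, p_9 = 3*48806 + 8311 = 154729, q_9 = 3*3177 + 541 = 10072.
  i=10: a_10=1, p_10 = 1*154729 + 48806 = 203535, q_10 = 1*10072 + 3177 = 13249.
  i=11: a_11=2, p_11 = 2*203535 + 154729 = 561799, q_11 = 2*13249 + 10072 = 36570.
Check: 561799^2 - 236*36570^2 = 315618116401 - 315618116400 = 1, so (x, y) = (561799, 36570) solves the equation, and by the theorem it is the least positive solution.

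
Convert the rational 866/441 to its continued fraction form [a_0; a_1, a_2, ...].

[1; 1, 26, 1, 1, 3, 2]

Run the Euclidean algorithm on 866 and 441; the successive quotients are the partial quotients a_0, a_1, ... (each step inverts the fractional part left over by the previous one):
  866 = 1*441 + 425, so a_0 = 1.
  441 = 1*425 + 16, so a_1 = 1.
  425 = 26*16 + 9, so a_2 = 26.
  16 = 1*9 + 7, so a_3 = 1.
  9 = 1*7 + 2, so a_4 = 1.
  7 = 3*2 + 1, so a_5 = 3.
  2 = 2*1 + 0, so a_6 = 2.
The remainder reaches 0 after 7 divisions, so the expansion has 7 partial quotients, read off in order.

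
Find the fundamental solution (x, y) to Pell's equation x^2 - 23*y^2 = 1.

First expand sqrt(23) as a continued fraction. With x_i = (sqrt(23) + m_i)/d_i and (m_0, d_0) = (0, 1): a_0 = floor(sqrt(23)) = 4, since 4^2 = 16 <= 23 < 25 = 5^2.
Iterate m_{i+1} = d_i*a_i - m_i, d_{i+1} = (23 - m_{i+1}^2)/d_i, a_{i+1} = floor((a_0 + m_{i+1})/d_{i+1}):
  m_1 = 1*4 - 0 = 4, d_1 = (23 - 4^2)/1 = 7/1 = 7, a_1 = floor((4 + 4)/7) = 1.
  m_2 = 7*1 - 4 = 3, d_2 = (23 - 3^2)/7 = 14/7 = 2, a_2 = floor((4 + 3)/2) = 3.
  m_3 = 2*3 - 3 = 3, d_3 = (23 - 3^2)/2 = 14/2 = 7, a_3 = floor((4 + 3)/7) = 1.
  m_4 = 7*1 - 3 = 4, d_4 = (23 - 4^2)/7 = 7/7 = 1, a_4 = floor((4 + 4)/1) = 8.
  m_5 = 1*8 - 4 = 4, d_5 = (23 - 4^2)/1 = 7/1 = 7: (m_5, d_5) = (m_1, d_1) = (4, 7), so from here the quotients repeat a_1, ..., a_4; the period length is 4.
So sqrt(23) = [4; (1, 3, 1, 8)] with period length k = 4.
k is even, so the fundamental solution of x^2 - 23y^2 = 1 is (p_{k-1}, q_{k-1}) = (p_3, q_3); compute convergents through index 3.
Convergents (p_i = a_i*p_{i-1} + p_{i-2}, q_i = a_i*q_{i-1} + q_{i-2} with p_{-2}=0, p_{-1}=1, q_{-2}=1, q_{-1}=0):
  i=0: a_0=4, p_0 = 4*1 + 0 = 4, q_0 = 4*0 + 1 = 1.
  i=1: a_1=1, p_1 = 1*4 + 1 = 5, q_1 = 1*1 + 0 = 1.
  i=2: a_2=3, p_2 = 3*5 + 4 = 19, q_2 = 3*1 + 1 = 4.
  i=3: a_3=1, p_3 = 1*19 + 5 = 24, q_3 = 1*4 + 1 = 5.
Check: 24^2 - 23*5^2 = 576 - 575 = 1, so (x, y) = (24, 5) solves the equation, and by the theorem it is the least positive solution.

(x, y) = (24, 5)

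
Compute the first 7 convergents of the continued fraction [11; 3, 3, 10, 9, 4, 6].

11/1, 34/3, 113/10, 1164/103, 10589/937, 43520/3851, 271709/24043

Using the convergent recurrence p_i = a_i*p_{i-1} + p_{i-2}, q_i = a_i*q_{i-1} + q_{i-2} with p_{-2}=0, p_{-1}=1, q_{-2}=1, q_{-1}=0:
  i=0: a_0=11, p_0 = 11*1 + 0 = 11, q_0 = 11*0 + 1 = 1.
  i=1: a_1=3, p_1 = 3*11 + 1 = 34, q_1 = 3*1 + 0 = 3.
  i=2: a_2=3, p_2 = 3*34 + 11 = 113, q_2 = 3*3 + 1 = 10.
  i=3: a_3=10, p_3 = 10*113 + 34 = 1164, q_3 = 10*10 + 3 = 103.
  i=4: a_4=9, p_4 = 9*1164 + 113 = 10589, q_4 = 9*103 + 10 = 937.
  i=5: a_5=4, p_5 = 4*10589 + 1164 = 43520, q_5 = 4*937 + 103 = 3851.
  i=6: a_6=6, p_6 = 6*43520 + 10589 = 271709, q_6 = 6*3851 + 937 = 24043.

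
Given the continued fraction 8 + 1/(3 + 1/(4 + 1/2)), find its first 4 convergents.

Using the convergent recurrence p_i = a_i*p_{i-1} + p_{i-2}, q_i = a_i*q_{i-1} + q_{i-2} with p_{-2}=0, p_{-1}=1, q_{-2}=1, q_{-1}=0:
  i=0: a_0=8, p_0 = 8*1 + 0 = 8, q_0 = 8*0 + 1 = 1.
  i=1: a_1=3, p_1 = 3*8 + 1 = 25, q_1 = 3*1 + 0 = 3.
  i=2: a_2=4, p_2 = 4*25 + 8 = 108, q_2 = 4*3 + 1 = 13.
  i=3: a_3=2, p_3 = 2*108 + 25 = 241, q_3 = 2*13 + 3 = 29.

8/1, 25/3, 108/13, 241/29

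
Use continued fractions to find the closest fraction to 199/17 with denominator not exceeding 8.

Expand x = 199/17 as a continued fraction with the Euclidean algorithm:
  199 = 11*17 + 12, so a_0 = 11.
  17 = 1*12 + 5, so a_1 = 1.
  12 = 2*5 + 2, so a_2 = 2.
  5 = 2*2 + 1, so a_3 = 2.
  2 = 2*1 + 0, so a_4 = 2.
so x = [11; 1, 2, 2, 2].
Convergents (p_i = a_i*p_{i-1} + p_{i-2}, q_i = a_i*q_{i-1} + q_{i-2} with p_{-2}=0, p_{-1}=1, q_{-2}=1, q_{-1}=0), until the denominator exceeds 8:
  i=0: a_0=11, p_0 = 11*1 + 0 = 11, q_0 = 11*0 + 1 = 1.
  i=1: a_1=1, p_1 = 1*11 + 1 = 12, q_1 = 1*1 + 0 = 1.
  i=2: a_2=2, p_2 = 2*12 + 11 = 35, q_2 = 2*1 + 1 = 3.
  i=3: a_3=2, p_3 = 2*35 + 12 = 82, q_3 = 2*3 + 1 = 7.
  i=4: a_4=2, p_4 = 2*82 + 35 = 199, q_4 = 2*7 + 3 = 17.
q_4 = 17 > 8, so the last convergent with denominator <= 8 is p_3/q_3 = 82/7.
The closest fraction with denominator <= 8 is either p_3/q_3 or the intermediate fraction (k*p_3 + p_2)/(k*q_3 + q_2) with the largest k >= 1 whose denominator stays <= 8; these approach x as k grows, and every other convergent or intermediate fraction in range is farther away.
Largest k: floor((8 - q_2)/q_3) = floor((8 - 3)/7) = 0.
Since k = 0, no intermediate fraction beyond p_3/q_3 has denominator <= 8, so the convergent 82/7 is the closest (its error is |199*7 - 82*17|/(17*7) = 1/119).

82/7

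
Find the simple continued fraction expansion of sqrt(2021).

[44; (1, 21, 2, 21, 1, 88)]

Write x_i = (sqrt(2021) + m_i)/d_i with (m_0, d_0) = (0, 1). a_0 = floor(sqrt(2021)) = 44, since 44^2 = 1936 <= 2021 < 2025 = 45^2.
Iterate m_{i+1} = d_i*a_i - m_i, d_{i+1} = (2021 - m_{i+1}^2)/d_i, a_{i+1} = floor((a_0 + m_{i+1})/d_{i+1}):
  m_1 = 1*44 - 0 = 44, d_1 = (2021 - 44^2)/1 = 85/1 = 85, a_1 = floor((44 + 44)/85) = 1.
  m_2 = 85*1 - 44 = 41, d_2 = (2021 - 41^2)/85 = 340/85 = 4, a_2 = floor((44 + 41)/4) = 21.
  m_3 = 4*21 - 41 = 43, d_3 = (2021 - 43^2)/4 = 172/4 = 43, a_3 = floor((44 + 43)/43) = 2.
  m_4 = 43*2 - 43 = 43, d_4 = (2021 - 43^2)/43 = 172/43 = 4, a_4 = floor((44 + 43)/4) = 21.
  m_5 = 4*21 - 43 = 41, d_5 = (2021 - 41^2)/4 = 340/4 = 85, a_5 = floor((44 + 41)/85) = 1.
  m_6 = 85*1 - 41 = 44, d_6 = (2021 - 44^2)/85 = 85/85 = 1, a_6 = floor((44 + 44)/1) = 88.
  m_7 = 1*88 - 44 = 44, d_7 = (2021 - 44^2)/1 = 85/1 = 85: (m_7, d_7) = (m_1, d_1) = (44, 85), so from here the quotients repeat a_1, ..., a_6; the period length is 6.
Hence the expansion of sqrt(2021) is a_0 = 44 followed by the repeating block 1, 21, 2, 21, 1, 88 (period 6).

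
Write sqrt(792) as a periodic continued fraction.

[28; (7, 56)]

Write x_i = (sqrt(792) + m_i)/d_i with (m_0, d_0) = (0, 1). a_0 = floor(sqrt(792)) = 28, since 28^2 = 784 <= 792 < 841 = 29^2.
Iterate m_{i+1} = d_i*a_i - m_i, d_{i+1} = (792 - m_{i+1}^2)/d_i, a_{i+1} = floor((a_0 + m_{i+1})/d_{i+1}):
  m_1 = 1*28 - 0 = 28, d_1 = (792 - 28^2)/1 = 8/1 = 8, a_1 = floor((28 + 28)/8) = 7.
  m_2 = 8*7 - 28 = 28, d_2 = (792 - 28^2)/8 = 8/8 = 1, a_2 = floor((28 + 28)/1) = 56.
  m_3 = 1*56 - 28 = 28, d_3 = (792 - 28^2)/1 = 8/1 = 8: (m_3, d_3) = (m_1, d_1) = (28, 8), so from here the quotients repeat a_1, a_2; the period length is 2.
Hence the expansion of sqrt(792) is a_0 = 28 followed by the repeating block 7, 56 (period 2).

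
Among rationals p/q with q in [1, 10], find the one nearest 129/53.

Expand x = 129/53 as a continued fraction with the Euclidean algorithm:
  129 = 2*53 + 23, so a_0 = 2.
  53 = 2*23 + 7, so a_1 = 2.
  23 = 3*7 + 2, so a_2 = 3.
  7 = 3*2 + 1, so a_3 = 3.
  2 = 2*1 + 0, so a_4 = 2.
so x = [2; 2, 3, 3, 2].
Convergents (p_i = a_i*p_{i-1} + p_{i-2}, q_i = a_i*q_{i-1} + q_{i-2} with p_{-2}=0, p_{-1}=1, q_{-2}=1, q_{-1}=0), until the denominator exceeds 10:
  i=0: a_0=2, p_0 = 2*1 + 0 = 2, q_0 = 2*0 + 1 = 1.
  i=1: a_1=2, p_1 = 2*2 + 1 = 5, q_1 = 2*1 + 0 = 2.
  i=2: a_2=3, p_2 = 3*5 + 2 = 17, q_2 = 3*2 + 1 = 7.
  i=3: a_3=3, p_3 = 3*17 + 5 = 56, q_3 = 3*7 + 2 = 23.
q_3 = 23 > 10, so the last convergent with denominator <= 10 is p_2/q_2 = 17/7.
The closest fraction with denominator <= 10 is either p_2/q_2 or the intermediate fraction (k*p_2 + p_1)/(k*q_2 + q_1) with the largest k >= 1 whose denominator stays <= 10; these approach x as k grows, and every other convergent or intermediate fraction in range is farther away.
Largest k: floor((10 - q_1)/q_2) = floor((10 - 2)/7) = 1.
That gives (1*17 + 5)/(1*7 + 2) = 22/9.
Compare the errors: |x - 17/7| = |129*7 - 17*53|/(53*7) = 2/371, and |x - 22/9| = |129*9 - 22*53|/(53*9) = 5/477.
Cross-multiplying, 2*477 = 954 < 1855 = 5*371, so 2/371 is smaller: the convergent 17/7 is closer to x than 22/9.

17/7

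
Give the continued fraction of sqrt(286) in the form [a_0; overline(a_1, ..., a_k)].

[16; overline(1, 10, 3, 3, 2, 3, 3, 10, 1, 32)]

Write x_i = (sqrt(286) + m_i)/d_i with (m_0, d_0) = (0, 1). a_0 = floor(sqrt(286)) = 16, since 16^2 = 256 <= 286 < 289 = 17^2.
Iterate m_{i+1} = d_i*a_i - m_i, d_{i+1} = (286 - m_{i+1}^2)/d_i, a_{i+1} = floor((a_0 + m_{i+1})/d_{i+1}):
  m_1 = 1*16 - 0 = 16, d_1 = (286 - 16^2)/1 = 30/1 = 30, a_1 = floor((16 + 16)/30) = 1.
  m_2 = 30*1 - 16 = 14, d_2 = (286 - 14^2)/30 = 90/30 = 3, a_2 = floor((16 + 14)/3) = 10.
  m_3 = 3*10 - 14 = 16, d_3 = (286 - 16^2)/3 = 30/3 = 10, a_3 = floor((16 + 16)/10) = 3.
  m_4 = 10*3 - 16 = 14, d_4 = (286 - 14^2)/10 = 90/10 = 9, a_4 = floor((16 + 14)/9) = 3.
  m_5 = 9*3 - 14 = 13, d_5 = (286 - 13^2)/9 = 117/9 = 13, a_5 = floor((16 + 13)/13) = 2.
  m_6 = 13*2 - 13 = 13, d_6 = (286 - 13^2)/13 = 117/13 = 9, a_6 = floor((16 + 13)/9) = 3.
  m_7 = 9*3 - 13 = 14, d_7 = (286 - 14^2)/9 = 90/9 = 10, a_7 = floor((16 + 14)/10) = 3.
  m_8 = 10*3 - 14 = 16, d_8 = (286 - 16^2)/10 = 30/10 = 3, a_8 = floor((16 + 16)/3) = 10.
  m_9 = 3*10 - 16 = 14, d_9 = (286 - 14^2)/3 = 90/3 = 30, a_9 = floor((16 + 14)/30) = 1.
  m_10 = 30*1 - 14 = 16, d_10 = (286 - 16^2)/30 = 30/30 = 1, a_10 = floor((16 + 16)/1) = 32.
  m_11 = 1*32 - 16 = 16, d_11 = (286 - 16^2)/1 = 30/1 = 30: (m_11, d_11) = (m_1, d_1) = (16, 30), so from here the quotients repeat a_1, ..., a_10; the period length is 10.
Hence the expansion of sqrt(286) is a_0 = 16 followed by the repeating block 1, 10, 3, 3, 2, 3, 3, 10, 1, 32 (period 10).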